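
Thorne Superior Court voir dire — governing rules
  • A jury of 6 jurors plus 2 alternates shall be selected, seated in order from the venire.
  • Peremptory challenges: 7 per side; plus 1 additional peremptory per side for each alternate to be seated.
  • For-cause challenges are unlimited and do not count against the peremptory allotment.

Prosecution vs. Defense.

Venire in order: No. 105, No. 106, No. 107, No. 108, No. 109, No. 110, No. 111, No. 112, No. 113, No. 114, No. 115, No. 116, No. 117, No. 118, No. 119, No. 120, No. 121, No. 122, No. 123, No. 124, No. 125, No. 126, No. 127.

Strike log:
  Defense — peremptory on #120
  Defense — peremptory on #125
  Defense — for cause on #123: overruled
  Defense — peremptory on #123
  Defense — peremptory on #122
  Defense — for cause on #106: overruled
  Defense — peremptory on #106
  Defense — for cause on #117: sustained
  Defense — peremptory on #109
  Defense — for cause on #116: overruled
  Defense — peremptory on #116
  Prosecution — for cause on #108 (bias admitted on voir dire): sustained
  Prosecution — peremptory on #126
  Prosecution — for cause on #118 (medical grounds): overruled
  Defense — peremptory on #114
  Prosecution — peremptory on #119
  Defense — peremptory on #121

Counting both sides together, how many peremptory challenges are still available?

Prosecution allotment: 7 base + 1 × 2 alternates = 9. Defense allotment: 7 base + 1 × 2 alternates = 9.
Prosecution peremptories used: #126, #119 — 2 (for-cause on #108, #118 don't count).
Defense peremptories used: #120, #125, #123, #122, #106, #109, #116, #114, #121 — 9 (for-cause on #123, #106, #117, #116 don't count).
Remaining: (9 − 2) + (9 − 9) = 7.

7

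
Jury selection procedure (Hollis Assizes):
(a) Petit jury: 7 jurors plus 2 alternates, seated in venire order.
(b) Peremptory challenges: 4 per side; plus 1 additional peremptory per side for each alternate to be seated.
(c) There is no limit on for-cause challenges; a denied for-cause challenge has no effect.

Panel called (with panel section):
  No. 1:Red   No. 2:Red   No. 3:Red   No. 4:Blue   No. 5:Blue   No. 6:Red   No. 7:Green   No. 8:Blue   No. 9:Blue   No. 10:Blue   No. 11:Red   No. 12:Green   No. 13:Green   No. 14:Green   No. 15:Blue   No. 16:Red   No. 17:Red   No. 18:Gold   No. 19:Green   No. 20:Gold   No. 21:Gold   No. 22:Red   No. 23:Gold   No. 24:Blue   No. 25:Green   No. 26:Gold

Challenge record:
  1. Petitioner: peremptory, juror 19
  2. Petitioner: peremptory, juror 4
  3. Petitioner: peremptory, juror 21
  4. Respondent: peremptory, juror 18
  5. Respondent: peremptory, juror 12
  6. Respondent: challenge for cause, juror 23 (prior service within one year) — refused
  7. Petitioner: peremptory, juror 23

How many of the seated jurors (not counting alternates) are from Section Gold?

Removed: #4, #12, #18, #19, #21, #23.
Seated jurors 1–7: #1, #2, #3, #5, #6, #7, #8 (alternates #9, #10 not counted).
None of those are in Section Gold → 0.

0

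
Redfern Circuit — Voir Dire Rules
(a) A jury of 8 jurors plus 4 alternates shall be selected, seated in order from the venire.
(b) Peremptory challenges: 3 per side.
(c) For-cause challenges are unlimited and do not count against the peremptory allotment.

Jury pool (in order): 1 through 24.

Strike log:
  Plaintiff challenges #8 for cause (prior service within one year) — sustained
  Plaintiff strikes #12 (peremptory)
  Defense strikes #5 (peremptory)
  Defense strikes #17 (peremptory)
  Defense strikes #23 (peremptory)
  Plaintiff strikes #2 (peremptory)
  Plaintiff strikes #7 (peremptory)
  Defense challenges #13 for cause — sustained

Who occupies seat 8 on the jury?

Removed: #2, #5, #7, #8, #12, #13, #17, #23.
Seating in order: seats 1–8 → #1, #3, #4, #6, #9, #10, #11, #14; alternates → #15, #16, #18, #19.
So seat 8 is #14.

14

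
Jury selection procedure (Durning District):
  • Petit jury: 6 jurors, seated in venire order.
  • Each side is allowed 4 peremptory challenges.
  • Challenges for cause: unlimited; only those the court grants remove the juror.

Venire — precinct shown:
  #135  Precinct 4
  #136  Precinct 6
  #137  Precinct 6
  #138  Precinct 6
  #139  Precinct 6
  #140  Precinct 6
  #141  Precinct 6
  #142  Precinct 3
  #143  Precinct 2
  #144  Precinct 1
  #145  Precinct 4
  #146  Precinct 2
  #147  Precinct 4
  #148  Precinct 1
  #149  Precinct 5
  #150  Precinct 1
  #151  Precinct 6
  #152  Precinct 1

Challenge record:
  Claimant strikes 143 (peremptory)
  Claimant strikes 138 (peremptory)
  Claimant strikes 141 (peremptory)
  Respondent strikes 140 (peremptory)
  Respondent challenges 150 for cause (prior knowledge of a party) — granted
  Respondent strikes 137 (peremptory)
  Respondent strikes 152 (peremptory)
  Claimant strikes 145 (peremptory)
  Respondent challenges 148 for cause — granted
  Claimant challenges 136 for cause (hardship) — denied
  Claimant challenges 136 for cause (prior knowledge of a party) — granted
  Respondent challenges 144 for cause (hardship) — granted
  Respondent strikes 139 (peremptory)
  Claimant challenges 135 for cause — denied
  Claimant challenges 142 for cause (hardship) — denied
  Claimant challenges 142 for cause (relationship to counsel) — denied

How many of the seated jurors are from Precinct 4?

Removed: #136, #137, #138, #139, #140, #141, #143, #144, #145, #148, #150, #152.
Seated jurors 1–6: #135, #142, #146, #147, #149, #151.
Of those, in Precinct 4: #135, #147 → 2.

2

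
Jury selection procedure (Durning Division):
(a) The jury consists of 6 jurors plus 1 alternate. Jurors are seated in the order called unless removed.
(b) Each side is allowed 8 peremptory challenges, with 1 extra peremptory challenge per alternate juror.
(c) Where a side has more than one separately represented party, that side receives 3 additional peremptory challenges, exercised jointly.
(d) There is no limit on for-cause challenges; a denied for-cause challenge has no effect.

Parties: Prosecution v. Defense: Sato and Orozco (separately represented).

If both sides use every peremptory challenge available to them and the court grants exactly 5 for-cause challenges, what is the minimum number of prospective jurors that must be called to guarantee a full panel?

Seats to fill: 6 + 1 alternates = 7.
Peremptories — Prosecution: 8 + 1×1 = 9; Defense: 8 + 1×1 + 3 = 12; total 21.
For-cause removals: 5.
Minimum venire: 7 + 21 + 5 = 33.

33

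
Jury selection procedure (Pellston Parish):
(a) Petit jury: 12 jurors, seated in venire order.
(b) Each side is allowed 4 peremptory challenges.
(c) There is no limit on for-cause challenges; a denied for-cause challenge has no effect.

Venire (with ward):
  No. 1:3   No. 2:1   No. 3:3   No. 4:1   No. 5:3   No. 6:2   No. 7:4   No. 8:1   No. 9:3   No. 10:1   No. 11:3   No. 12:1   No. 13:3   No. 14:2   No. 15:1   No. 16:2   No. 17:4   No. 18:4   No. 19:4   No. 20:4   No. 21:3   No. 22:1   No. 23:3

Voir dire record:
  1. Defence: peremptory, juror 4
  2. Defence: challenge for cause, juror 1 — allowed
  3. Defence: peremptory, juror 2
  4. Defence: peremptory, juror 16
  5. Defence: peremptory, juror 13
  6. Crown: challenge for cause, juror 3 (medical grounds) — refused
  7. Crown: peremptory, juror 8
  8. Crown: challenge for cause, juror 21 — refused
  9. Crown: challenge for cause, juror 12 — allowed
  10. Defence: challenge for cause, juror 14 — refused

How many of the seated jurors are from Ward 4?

4

Removed: #1, #2, #4, #8, #12, #13, #16.
Seated jurors 1–12: #3, #5, #6, #7, #9, #10, #11, #14, #15, #17, #18, #19.
Of those, in Ward 4: #7, #17, #18, #19 → 4.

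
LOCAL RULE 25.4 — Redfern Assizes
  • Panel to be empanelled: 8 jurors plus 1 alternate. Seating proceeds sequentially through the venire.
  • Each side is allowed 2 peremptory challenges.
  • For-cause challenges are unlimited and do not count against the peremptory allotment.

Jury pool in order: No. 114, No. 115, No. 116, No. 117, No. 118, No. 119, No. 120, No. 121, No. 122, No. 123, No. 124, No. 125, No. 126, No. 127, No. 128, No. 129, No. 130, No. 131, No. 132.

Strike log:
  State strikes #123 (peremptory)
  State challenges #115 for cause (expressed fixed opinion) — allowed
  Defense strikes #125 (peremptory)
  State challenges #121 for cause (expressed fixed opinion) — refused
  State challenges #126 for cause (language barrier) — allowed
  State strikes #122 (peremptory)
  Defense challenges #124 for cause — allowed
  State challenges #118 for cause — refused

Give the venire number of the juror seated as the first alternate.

128

Removed: #115, #122, #123, #124, #125, #126. (#118, #121 stay — for-cause denied.)
Seating in order: seats 1–8 → #114, #116, #117, #118, #119, #120, #121, #127; alternates → #128.
So alternate 1 is #128.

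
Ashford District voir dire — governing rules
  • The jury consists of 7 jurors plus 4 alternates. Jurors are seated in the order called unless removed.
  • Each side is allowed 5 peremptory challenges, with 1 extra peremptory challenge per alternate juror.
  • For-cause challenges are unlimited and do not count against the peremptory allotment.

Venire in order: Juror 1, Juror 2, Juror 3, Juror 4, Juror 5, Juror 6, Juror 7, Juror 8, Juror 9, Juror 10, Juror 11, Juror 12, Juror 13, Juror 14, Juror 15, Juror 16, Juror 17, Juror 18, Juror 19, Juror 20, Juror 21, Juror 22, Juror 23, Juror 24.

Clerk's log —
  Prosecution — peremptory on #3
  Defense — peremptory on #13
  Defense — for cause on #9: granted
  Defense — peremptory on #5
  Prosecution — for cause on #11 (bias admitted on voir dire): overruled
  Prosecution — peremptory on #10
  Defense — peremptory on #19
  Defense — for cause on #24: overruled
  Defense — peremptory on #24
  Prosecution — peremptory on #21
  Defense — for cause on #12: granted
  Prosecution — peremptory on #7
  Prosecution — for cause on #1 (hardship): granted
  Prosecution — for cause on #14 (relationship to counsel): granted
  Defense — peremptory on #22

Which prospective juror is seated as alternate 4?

Removed: #1, #3, #5, #7, #9, #10, #12, #13, #14, #19, #21, #22, #24. (#11 stays — for-cause denied.)
Seating in order: seats 1–7 → #2, #4, #6, #8, #11, #15, #16; alternates → #17, #18, #20, #23.
So alternate 4 is #23.

23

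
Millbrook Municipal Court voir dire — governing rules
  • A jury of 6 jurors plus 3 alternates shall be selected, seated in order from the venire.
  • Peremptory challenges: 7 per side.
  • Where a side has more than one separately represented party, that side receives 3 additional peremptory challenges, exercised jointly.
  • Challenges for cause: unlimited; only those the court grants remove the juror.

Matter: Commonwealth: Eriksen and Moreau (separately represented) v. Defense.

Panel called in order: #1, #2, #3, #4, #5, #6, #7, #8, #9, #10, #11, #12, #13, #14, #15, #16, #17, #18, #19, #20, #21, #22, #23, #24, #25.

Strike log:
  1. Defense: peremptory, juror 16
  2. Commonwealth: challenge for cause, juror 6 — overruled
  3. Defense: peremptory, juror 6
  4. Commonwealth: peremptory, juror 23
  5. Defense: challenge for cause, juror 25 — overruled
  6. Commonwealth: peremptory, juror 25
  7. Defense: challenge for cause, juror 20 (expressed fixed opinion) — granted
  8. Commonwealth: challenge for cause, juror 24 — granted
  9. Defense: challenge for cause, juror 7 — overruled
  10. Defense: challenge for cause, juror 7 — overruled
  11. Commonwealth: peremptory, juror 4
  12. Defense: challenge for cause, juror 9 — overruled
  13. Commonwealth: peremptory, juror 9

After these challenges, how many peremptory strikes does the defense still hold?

5

Defense allotment: 7.
Defense peremptories used: #16, #6 — 2 (for-cause on #25, #20, #7, #7, #9 don't count).
Remaining: 7 − 2 = 5.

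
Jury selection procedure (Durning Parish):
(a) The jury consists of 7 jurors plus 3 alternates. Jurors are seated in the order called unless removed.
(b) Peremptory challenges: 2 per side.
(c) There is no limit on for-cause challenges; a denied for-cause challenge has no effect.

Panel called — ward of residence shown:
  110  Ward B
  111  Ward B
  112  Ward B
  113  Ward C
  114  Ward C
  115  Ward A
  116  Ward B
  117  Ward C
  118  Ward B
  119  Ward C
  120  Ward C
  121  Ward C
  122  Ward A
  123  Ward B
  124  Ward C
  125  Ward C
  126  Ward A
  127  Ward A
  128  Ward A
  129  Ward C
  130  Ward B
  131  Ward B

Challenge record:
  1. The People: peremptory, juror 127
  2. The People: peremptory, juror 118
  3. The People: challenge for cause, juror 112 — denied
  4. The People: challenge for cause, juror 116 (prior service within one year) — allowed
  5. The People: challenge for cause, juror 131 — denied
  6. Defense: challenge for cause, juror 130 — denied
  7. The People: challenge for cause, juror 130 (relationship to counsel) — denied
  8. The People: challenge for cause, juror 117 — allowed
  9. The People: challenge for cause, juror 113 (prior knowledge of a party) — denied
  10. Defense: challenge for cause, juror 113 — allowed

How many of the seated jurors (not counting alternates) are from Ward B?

Removed: #113, #116, #117, #118, #127.
Seated jurors 1–7: #110, #111, #112, #114, #115, #119, #120 (alternates #121, #122, #123 not counted).
Of those, in Ward B: #110, #111, #112 → 3.

3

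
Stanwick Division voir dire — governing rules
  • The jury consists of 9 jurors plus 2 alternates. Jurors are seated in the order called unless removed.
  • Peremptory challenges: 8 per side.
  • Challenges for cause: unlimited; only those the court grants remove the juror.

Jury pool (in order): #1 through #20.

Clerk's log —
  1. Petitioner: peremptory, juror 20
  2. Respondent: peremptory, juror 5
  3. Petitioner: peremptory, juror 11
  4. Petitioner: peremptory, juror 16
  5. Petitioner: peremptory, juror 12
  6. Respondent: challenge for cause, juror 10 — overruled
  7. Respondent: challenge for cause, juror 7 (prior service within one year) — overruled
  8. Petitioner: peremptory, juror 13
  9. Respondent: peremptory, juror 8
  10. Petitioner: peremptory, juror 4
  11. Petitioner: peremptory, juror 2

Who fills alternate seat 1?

18

Removed: #2, #4, #5, #8, #11, #12, #13, #16, #20. (#7, #10 stay — for-cause denied.)
Seating in order: seats 1–9 → #1, #3, #6, #7, #9, #10, #14, #15, #17; alternates → #18, #19.
So alternate 1 is #18.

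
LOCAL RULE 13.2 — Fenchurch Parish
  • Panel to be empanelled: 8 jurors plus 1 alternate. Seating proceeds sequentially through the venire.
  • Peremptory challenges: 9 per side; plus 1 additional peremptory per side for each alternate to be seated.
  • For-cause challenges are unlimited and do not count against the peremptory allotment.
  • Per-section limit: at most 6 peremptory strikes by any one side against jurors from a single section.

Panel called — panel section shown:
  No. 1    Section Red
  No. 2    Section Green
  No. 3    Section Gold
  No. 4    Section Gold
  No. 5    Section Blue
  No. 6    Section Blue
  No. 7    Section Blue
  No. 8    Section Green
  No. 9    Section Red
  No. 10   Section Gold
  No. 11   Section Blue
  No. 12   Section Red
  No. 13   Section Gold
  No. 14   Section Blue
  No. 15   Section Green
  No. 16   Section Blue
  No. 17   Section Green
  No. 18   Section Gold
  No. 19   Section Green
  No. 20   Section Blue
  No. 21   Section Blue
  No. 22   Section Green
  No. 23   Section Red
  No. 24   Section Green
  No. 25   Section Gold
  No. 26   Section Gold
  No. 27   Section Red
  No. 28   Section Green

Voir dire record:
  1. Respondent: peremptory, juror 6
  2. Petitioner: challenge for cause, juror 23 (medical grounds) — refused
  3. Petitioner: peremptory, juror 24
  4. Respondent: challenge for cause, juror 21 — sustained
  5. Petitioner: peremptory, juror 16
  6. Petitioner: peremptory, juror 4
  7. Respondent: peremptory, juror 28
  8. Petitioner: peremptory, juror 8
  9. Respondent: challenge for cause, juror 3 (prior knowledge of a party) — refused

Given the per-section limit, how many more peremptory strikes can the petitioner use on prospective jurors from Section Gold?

Petitioner peremptories so far: #24, #16, #4, #8 — 4 of 10 used, 6 left overall.
Against Section Gold: #4 — 1 used; per-section cap 6 leaves 5.
Binding limit: min(6, 5) = 5.

5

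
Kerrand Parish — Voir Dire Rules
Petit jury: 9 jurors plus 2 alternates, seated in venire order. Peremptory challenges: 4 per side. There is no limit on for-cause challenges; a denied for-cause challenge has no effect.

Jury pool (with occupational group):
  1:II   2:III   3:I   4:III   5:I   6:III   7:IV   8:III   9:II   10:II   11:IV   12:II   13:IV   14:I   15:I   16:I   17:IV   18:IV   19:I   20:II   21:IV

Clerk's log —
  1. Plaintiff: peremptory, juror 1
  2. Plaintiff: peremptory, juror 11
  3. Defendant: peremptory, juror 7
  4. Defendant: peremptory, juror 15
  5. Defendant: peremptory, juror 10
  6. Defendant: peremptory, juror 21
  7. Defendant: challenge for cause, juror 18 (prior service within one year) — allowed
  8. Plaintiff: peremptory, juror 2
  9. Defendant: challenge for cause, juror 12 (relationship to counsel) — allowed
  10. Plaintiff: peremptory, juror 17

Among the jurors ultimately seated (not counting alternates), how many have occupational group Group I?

4

Removed: #1, #2, #7, #10, #11, #12, #15, #17, #18, #21.
Seated jurors 1–9: #3, #4, #5, #6, #8, #9, #13, #14, #16 (alternates #19, #20 not counted).
Of those, in Group I: #3, #5, #14, #16 → 4.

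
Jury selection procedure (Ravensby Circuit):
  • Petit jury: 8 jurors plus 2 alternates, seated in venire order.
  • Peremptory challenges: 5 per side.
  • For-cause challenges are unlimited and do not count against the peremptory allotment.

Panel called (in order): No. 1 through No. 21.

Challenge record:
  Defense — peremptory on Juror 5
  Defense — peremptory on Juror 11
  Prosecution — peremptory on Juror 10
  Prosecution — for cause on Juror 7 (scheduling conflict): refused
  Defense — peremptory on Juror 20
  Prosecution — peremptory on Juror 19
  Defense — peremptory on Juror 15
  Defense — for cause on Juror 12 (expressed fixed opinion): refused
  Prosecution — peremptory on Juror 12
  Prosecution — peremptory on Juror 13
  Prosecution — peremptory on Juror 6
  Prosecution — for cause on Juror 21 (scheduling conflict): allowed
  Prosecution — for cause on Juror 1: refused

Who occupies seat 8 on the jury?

Removed: #5, #6, #10, #11, #12, #13, #15, #19, #20, #21. (#1, #7 stay — for-cause denied.)
Seating in order: seats 1–8 → #1, #2, #3, #4, #7, #8, #9, #14; alternates → #16, #17.
So seat 8 is #14.

14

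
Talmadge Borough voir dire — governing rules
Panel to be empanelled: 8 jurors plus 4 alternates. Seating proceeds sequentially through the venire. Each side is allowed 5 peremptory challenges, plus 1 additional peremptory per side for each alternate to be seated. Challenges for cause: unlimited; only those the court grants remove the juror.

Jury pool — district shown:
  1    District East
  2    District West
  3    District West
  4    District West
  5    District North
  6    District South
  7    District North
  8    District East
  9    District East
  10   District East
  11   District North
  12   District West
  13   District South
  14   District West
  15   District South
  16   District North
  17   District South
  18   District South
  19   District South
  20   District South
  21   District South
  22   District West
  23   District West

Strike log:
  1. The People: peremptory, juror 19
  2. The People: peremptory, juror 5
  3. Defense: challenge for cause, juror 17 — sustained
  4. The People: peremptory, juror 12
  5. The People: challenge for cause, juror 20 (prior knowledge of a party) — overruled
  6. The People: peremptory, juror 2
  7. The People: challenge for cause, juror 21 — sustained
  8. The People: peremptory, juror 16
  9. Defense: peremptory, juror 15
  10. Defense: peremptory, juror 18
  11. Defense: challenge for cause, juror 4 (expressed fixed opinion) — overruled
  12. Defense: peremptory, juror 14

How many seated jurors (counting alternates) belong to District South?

3

Removed: #2, #5, #12, #14, #15, #16, #17, #18, #19, #21.
Seated (12 incl. alternates): #1, #3, #4, #6, #7, #8, #9, #10, #11, #13, #20, #22.
Of those, in District South: #6, #13, #20 → 3.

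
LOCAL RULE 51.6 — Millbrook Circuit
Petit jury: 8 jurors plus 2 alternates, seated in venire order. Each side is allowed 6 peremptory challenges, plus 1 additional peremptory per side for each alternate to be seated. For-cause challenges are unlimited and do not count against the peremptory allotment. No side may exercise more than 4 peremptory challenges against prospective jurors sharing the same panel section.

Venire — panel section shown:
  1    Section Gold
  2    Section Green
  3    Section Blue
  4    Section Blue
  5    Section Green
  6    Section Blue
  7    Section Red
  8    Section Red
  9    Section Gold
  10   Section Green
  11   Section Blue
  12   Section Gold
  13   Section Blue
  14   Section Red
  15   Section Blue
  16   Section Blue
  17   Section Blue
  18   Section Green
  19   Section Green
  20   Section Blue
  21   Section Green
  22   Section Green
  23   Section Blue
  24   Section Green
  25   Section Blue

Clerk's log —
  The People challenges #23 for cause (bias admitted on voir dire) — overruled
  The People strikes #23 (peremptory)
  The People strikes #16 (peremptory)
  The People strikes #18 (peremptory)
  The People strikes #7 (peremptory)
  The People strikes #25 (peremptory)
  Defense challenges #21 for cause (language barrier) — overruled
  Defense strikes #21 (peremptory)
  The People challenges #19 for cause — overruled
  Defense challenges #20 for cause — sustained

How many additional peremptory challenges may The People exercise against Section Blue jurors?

1

The People peremptories so far: #23, #16, #18, #7, #25 — 5 of 8 used, 3 left overall.
Against Section Blue: #23, #16, #25 — 3 used; per-section cap 4 leaves 1.
Binding limit: min(3, 1) = 1.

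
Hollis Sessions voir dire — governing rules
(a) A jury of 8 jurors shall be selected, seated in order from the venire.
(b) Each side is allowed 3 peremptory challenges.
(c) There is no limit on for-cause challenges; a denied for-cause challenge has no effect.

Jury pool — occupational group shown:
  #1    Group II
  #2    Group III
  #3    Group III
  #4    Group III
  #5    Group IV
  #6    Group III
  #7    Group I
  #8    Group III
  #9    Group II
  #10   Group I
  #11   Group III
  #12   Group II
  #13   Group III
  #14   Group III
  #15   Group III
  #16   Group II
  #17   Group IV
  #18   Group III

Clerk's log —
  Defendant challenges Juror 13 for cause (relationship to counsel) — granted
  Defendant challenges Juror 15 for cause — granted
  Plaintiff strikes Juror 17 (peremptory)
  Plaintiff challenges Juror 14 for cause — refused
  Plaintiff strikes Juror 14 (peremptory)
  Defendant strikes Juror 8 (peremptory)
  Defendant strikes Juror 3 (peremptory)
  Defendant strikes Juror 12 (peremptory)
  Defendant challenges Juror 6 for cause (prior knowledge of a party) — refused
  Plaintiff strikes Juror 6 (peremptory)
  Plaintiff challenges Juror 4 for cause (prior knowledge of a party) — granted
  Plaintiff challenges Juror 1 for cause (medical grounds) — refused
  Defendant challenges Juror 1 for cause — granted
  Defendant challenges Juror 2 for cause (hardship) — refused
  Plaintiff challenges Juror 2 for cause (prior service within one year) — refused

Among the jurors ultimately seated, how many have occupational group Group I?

Removed: #1, #3, #4, #6, #8, #12, #13, #14, #15, #17.
Seated jurors 1–8: #2, #5, #7, #9, #10, #11, #16, #18.
Of those, in Group I: #7, #10 → 2.

2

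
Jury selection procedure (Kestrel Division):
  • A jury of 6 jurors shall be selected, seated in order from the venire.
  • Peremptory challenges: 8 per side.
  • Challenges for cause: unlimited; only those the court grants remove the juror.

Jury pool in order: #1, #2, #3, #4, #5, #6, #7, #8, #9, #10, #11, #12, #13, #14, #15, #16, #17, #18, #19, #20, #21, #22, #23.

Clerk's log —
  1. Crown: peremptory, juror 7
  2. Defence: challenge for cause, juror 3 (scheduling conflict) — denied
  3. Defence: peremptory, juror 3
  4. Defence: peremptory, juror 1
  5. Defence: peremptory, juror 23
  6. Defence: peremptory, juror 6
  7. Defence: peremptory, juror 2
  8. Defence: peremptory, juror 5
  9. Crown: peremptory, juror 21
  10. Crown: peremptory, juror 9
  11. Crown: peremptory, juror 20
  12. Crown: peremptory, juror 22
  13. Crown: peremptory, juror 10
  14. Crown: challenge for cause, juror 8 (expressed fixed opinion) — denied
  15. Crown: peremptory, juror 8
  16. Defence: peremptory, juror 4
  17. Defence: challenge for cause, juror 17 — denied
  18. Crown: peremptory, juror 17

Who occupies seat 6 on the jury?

16

Removed: #1, #2, #3, #4, #5, #6, #7, #8, #9, #10, #17, #20, #21, #22, #23.
Seating in order: seats 1–6 → #11, #12, #13, #14, #15, #16.
So seat 6 is #16.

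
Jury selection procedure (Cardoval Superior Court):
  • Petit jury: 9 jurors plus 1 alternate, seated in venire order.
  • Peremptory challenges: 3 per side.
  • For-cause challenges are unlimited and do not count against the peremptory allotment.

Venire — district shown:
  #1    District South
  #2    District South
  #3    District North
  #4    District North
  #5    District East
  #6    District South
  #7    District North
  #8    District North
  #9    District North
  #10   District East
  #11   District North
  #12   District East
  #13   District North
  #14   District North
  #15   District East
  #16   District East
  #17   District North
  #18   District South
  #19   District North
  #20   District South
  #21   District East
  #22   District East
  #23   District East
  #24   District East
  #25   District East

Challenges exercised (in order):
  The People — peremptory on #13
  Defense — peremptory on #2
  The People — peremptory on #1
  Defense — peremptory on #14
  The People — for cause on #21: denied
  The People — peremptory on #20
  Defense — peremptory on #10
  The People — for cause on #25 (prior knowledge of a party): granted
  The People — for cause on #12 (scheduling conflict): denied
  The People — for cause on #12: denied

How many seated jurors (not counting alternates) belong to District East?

Removed: #1, #2, #10, #13, #14, #20, #25.
Seated jurors 1–9: #3, #4, #5, #6, #7, #8, #9, #11, #12 (alternates #15 not counted).
Of those, in District East: #5, #12 → 2.

2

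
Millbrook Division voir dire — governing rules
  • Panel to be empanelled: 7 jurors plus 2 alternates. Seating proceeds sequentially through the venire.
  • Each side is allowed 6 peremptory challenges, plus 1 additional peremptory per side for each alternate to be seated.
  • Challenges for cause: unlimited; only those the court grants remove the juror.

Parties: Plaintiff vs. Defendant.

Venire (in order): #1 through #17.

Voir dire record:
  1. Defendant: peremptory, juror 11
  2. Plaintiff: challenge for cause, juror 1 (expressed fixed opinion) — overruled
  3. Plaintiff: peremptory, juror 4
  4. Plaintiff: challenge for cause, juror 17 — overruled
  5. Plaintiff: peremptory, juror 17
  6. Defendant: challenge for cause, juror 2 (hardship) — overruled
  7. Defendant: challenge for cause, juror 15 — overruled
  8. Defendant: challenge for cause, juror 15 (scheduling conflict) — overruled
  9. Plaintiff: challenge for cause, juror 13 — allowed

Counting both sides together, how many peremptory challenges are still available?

13

Plaintiff allotment: 6 base + 1 × 2 alternates = 8. Defendant allotment: 6 base + 1 × 2 alternates = 8.
Plaintiff peremptories used: #4, #17 — 2 (for-cause on #1, #17, #13 don't count).
Defendant peremptories used: #11 — 1 (for-cause on #2, #15, #15 don't count).
Remaining: (8 − 2) + (8 − 1) = 13.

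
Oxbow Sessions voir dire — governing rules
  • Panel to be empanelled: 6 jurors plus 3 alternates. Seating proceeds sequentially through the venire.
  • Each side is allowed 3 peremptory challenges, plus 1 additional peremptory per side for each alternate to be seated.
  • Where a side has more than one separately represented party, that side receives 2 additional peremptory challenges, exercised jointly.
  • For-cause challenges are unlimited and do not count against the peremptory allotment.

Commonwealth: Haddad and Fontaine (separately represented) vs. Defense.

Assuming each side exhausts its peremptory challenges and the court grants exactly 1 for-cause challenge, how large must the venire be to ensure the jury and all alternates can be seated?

24

Seats to fill: 6 + 3 alternates = 9.
Peremptories — Commonwealth: 3 + 1×3 + 2 = 8; Defense: 3 + 1×3 = 6; total 14.
For-cause removals: 1.
Minimum venire: 9 + 14 + 1 = 24.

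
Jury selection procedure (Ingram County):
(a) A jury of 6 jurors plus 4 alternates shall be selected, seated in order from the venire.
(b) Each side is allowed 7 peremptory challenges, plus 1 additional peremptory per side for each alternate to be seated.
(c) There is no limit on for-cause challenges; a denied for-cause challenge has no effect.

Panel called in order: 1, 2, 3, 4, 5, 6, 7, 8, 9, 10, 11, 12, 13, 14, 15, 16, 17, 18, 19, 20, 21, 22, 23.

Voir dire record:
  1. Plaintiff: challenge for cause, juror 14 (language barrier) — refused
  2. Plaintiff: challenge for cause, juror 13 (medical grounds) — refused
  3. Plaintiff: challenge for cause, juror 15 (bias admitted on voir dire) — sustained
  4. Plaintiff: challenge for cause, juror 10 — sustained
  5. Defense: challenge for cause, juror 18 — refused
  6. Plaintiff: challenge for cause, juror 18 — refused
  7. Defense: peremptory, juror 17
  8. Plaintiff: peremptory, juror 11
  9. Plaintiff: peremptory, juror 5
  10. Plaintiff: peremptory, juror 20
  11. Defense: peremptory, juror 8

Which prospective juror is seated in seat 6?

7

Removed: #5, #8, #10, #11, #15, #17, #20. (#13, #14, #18 stay — for-cause denied.)
Seating in order: seats 1–6 → #1, #2, #3, #4, #6, #7; alternates → #9, #12, #13, #14.
So seat 6 is #7.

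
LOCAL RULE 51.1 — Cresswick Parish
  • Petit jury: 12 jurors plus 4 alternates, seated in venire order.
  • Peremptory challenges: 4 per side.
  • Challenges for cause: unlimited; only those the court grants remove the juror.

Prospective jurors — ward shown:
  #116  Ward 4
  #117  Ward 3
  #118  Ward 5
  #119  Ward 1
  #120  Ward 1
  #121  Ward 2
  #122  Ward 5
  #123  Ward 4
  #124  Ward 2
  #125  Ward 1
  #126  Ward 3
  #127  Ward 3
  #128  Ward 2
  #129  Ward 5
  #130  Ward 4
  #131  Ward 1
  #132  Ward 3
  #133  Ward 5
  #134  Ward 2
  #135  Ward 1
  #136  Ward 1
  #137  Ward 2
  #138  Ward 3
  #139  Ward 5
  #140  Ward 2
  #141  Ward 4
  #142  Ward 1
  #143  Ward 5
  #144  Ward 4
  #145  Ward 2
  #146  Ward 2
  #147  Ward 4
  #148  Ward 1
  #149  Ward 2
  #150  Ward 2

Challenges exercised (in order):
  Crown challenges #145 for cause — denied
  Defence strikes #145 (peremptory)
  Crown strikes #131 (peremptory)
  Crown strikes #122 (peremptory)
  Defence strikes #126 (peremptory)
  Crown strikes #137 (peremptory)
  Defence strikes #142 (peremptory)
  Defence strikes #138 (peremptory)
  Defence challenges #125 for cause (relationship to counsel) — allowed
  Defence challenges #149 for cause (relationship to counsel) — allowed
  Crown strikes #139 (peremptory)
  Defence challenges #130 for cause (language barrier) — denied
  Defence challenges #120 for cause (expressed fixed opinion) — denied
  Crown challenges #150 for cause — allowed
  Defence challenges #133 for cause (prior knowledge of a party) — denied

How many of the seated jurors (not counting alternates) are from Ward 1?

Removed: #122, #125, #126, #131, #137, #138, #139, #142, #145, #149, #150.
Seated jurors 1–12: #116, #117, #118, #119, #120, #121, #123, #124, #127, #128, #129, #130 (alternates #132, #133, #134, #135 not counted).
Of those, in Ward 1: #119, #120 → 2.

2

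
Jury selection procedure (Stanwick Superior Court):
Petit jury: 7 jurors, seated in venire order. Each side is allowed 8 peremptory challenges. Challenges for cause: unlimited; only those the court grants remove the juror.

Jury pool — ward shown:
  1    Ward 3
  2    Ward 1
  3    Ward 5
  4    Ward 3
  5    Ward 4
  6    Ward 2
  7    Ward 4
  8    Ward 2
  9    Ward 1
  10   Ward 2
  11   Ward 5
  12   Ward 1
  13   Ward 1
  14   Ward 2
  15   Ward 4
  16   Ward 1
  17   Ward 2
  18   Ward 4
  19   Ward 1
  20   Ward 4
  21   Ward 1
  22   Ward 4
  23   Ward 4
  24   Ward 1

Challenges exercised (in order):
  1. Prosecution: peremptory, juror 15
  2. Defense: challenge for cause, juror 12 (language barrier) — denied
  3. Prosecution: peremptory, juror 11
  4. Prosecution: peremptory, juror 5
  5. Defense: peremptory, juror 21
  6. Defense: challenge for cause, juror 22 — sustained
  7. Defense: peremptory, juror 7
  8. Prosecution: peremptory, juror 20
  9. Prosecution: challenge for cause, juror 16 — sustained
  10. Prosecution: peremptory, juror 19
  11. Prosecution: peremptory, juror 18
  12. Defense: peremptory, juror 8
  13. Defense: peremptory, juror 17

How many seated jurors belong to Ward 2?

Removed: #5, #7, #8, #11, #15, #16, #17, #18, #19, #20, #21, #22.
Seated jurors 1–7: #1, #2, #3, #4, #6, #9, #10.
Of those, in Ward 2: #6, #10 → 2.

2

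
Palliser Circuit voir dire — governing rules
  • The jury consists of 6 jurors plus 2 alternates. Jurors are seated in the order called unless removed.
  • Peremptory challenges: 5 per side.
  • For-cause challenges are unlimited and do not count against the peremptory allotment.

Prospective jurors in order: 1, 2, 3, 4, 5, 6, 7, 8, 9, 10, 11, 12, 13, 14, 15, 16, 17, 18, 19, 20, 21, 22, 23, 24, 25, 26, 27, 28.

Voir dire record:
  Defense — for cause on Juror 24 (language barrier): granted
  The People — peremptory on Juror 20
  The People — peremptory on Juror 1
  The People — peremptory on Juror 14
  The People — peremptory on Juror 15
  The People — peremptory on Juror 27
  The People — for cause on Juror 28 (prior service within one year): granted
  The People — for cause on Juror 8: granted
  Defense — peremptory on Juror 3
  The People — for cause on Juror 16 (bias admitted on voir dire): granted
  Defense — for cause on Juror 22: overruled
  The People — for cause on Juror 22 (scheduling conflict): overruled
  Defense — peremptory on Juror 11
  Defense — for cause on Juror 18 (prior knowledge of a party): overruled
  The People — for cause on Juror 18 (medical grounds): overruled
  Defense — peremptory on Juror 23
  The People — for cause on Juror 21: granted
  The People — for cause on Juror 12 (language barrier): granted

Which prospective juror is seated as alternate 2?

Removed: #1, #3, #8, #11, #12, #14, #15, #16, #20, #21, #23, #24, #27, #28. (#18, #22 stay — for-cause denied.)
Seating in order: seats 1–6 → #2, #4, #5, #6, #7, #9; alternates → #10, #13.
So alternate 2 is #13.

13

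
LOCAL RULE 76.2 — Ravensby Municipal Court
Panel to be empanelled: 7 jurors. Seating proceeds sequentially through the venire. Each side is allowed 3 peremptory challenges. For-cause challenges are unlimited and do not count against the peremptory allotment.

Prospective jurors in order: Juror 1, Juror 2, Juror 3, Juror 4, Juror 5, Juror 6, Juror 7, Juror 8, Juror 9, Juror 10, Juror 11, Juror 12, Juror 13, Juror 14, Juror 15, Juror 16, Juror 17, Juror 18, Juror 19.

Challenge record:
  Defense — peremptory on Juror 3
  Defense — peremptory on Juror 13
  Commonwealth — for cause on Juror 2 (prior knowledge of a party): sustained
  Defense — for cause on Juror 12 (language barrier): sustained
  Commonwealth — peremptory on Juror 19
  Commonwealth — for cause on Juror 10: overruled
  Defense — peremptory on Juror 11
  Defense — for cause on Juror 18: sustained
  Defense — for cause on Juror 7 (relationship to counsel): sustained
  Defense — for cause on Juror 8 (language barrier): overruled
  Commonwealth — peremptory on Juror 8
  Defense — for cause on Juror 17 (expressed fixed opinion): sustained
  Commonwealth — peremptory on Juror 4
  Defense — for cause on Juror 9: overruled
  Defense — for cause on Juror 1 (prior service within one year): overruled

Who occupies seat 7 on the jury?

15

Removed: #2, #3, #4, #7, #8, #11, #12, #13, #17, #18, #19. (#1, #9, #10 stay — for-cause denied.)
Seating in order: seats 1–7 → #1, #5, #6, #9, #10, #14, #15.
So seat 7 is #15.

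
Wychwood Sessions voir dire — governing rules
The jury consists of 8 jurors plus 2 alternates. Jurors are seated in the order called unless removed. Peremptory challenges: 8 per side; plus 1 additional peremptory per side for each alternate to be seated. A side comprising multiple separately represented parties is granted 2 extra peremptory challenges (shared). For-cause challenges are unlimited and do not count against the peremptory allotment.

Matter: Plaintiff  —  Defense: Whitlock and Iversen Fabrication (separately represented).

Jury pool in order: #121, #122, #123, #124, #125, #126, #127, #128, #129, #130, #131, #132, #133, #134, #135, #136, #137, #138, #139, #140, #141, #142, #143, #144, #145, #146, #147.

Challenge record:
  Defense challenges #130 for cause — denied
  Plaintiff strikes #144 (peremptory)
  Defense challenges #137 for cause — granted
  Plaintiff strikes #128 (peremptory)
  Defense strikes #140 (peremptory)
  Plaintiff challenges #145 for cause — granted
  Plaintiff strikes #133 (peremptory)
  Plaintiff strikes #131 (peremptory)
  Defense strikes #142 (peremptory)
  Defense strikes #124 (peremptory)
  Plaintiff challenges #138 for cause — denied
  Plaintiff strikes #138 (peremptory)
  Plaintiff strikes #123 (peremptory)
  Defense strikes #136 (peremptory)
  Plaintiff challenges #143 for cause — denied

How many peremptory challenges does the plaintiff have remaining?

Plaintiff allotment: 8 base + 1 × 2 alternates = 10.
Plaintiff peremptories used: #144, #128, #133, #131, #138, #123 — 6 (for-cause on #145, #138, #143 don't count).
Remaining: 10 − 6 = 4.

4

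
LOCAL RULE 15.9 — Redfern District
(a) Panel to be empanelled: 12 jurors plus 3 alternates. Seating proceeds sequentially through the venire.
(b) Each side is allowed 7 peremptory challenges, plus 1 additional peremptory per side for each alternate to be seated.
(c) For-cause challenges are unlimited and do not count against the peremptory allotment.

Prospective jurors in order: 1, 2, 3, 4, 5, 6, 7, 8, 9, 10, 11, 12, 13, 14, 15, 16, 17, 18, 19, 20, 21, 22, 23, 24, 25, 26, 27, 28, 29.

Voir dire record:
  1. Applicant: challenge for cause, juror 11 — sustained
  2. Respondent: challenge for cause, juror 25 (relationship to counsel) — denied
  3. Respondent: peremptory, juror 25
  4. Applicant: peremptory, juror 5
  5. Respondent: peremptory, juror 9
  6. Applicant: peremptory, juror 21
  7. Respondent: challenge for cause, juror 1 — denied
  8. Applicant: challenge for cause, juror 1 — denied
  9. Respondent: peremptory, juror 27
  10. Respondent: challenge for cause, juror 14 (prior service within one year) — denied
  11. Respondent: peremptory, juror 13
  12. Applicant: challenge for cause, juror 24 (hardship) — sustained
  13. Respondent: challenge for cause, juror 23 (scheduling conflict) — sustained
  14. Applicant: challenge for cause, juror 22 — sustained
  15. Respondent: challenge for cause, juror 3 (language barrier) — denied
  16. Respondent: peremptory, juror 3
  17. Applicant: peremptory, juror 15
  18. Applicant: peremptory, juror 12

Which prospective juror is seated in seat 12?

19

Removed: #3, #5, #9, #11, #12, #13, #15, #21, #22, #23, #24, #25, #27. (#1, #14 stay — for-cause denied.)
Filling seats in venire order through position 12: #1, #2, #4, #6, #7, #8, #10, #14, #16, #17, #18, #19.
So seat 12 is #19.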